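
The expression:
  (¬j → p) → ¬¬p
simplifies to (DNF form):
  p ∨ ¬j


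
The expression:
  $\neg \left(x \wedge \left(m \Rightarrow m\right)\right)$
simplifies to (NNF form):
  $\neg x$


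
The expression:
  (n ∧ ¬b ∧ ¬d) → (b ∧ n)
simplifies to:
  b ∨ d ∨ ¬n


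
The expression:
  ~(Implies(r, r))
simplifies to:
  False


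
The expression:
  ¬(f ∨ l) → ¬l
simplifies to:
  True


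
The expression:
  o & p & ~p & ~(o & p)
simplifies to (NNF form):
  False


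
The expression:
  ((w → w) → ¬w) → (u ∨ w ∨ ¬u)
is always true.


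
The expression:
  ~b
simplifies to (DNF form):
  ~b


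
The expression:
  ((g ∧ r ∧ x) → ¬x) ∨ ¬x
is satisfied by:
  {g: False, x: False, r: False}
  {r: True, g: False, x: False}
  {x: True, g: False, r: False}
  {r: True, x: True, g: False}
  {g: True, r: False, x: False}
  {r: True, g: True, x: False}
  {x: True, g: True, r: False}


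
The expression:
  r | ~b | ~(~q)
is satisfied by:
  {r: True, q: True, b: False}
  {r: True, q: False, b: False}
  {q: True, r: False, b: False}
  {r: False, q: False, b: False}
  {r: True, b: True, q: True}
  {r: True, b: True, q: False}
  {b: True, q: True, r: False}


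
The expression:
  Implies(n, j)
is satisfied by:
  {j: True, n: False}
  {n: False, j: False}
  {n: True, j: True}


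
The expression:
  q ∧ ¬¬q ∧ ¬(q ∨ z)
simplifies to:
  False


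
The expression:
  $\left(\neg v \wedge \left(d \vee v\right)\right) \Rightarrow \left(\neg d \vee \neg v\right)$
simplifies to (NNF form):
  $\text{True}$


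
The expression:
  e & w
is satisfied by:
  {e: True, w: True}


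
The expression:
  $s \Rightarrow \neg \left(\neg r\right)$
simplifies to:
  $r \vee \neg s$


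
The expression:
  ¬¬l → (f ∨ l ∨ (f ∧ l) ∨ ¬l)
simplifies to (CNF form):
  True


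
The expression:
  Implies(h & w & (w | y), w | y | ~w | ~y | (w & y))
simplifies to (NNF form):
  True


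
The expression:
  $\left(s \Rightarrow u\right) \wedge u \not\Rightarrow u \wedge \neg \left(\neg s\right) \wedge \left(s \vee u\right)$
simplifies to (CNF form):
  $\text{False}$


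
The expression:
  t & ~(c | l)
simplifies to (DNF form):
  t & ~c & ~l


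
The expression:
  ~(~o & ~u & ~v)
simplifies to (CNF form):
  o | u | v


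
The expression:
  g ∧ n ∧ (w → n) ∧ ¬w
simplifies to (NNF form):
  g ∧ n ∧ ¬w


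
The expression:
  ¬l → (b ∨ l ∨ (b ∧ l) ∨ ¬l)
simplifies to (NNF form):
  True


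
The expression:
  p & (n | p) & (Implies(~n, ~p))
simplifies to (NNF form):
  n & p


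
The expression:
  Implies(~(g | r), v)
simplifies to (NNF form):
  g | r | v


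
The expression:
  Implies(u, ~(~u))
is always true.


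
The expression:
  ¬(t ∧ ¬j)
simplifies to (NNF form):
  j ∨ ¬t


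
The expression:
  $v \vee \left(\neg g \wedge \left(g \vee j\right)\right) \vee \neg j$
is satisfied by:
  {v: True, g: False, j: False}
  {g: False, j: False, v: False}
  {j: True, v: True, g: False}
  {j: True, g: False, v: False}
  {v: True, g: True, j: False}
  {g: True, v: False, j: False}
  {j: True, g: True, v: True}


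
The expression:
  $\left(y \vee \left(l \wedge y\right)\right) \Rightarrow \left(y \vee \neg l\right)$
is always true.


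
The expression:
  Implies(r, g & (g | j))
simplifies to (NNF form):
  g | ~r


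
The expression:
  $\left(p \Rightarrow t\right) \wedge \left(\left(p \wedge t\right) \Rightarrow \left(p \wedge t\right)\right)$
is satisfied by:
  {t: True, p: False}
  {p: False, t: False}
  {p: True, t: True}


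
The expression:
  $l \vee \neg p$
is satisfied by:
  {l: True, p: False}
  {p: False, l: False}
  {p: True, l: True}


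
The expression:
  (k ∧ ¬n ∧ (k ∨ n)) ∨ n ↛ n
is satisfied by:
  {k: True, n: False}


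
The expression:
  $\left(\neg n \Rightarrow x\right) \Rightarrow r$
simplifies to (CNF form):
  $\left(r \vee \neg n\right) \wedge \left(r \vee \neg x\right)$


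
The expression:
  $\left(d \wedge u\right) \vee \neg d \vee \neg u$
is always true.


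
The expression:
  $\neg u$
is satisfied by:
  {u: False}


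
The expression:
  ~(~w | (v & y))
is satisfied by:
  {w: True, v: False, y: False}
  {w: True, y: True, v: False}
  {w: True, v: True, y: False}


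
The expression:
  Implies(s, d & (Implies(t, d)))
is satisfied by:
  {d: True, s: False}
  {s: False, d: False}
  {s: True, d: True}


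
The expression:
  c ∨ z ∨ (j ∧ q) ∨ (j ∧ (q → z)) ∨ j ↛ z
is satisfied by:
  {z: True, c: True, j: True}
  {z: True, c: True, j: False}
  {z: True, j: True, c: False}
  {z: True, j: False, c: False}
  {c: True, j: True, z: False}
  {c: True, j: False, z: False}
  {j: True, c: False, z: False}


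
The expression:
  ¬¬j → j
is always true.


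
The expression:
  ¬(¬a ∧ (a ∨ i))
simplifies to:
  a ∨ ¬i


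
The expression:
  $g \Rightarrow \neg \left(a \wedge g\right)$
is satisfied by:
  {g: False, a: False}
  {a: True, g: False}
  {g: True, a: False}


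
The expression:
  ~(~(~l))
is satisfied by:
  {l: False}


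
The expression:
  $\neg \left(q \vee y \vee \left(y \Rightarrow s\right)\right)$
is never true.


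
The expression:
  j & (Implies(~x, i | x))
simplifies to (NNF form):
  j & (i | x)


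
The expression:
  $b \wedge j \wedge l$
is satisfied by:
  {j: True, b: True, l: True}


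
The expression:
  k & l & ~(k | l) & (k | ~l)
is never true.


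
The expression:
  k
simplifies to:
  k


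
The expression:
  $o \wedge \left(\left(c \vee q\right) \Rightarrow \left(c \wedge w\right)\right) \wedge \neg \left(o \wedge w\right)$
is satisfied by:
  {o: True, q: False, w: False, c: False}


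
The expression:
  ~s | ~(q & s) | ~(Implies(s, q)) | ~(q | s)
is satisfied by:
  {s: False, q: False}
  {q: True, s: False}
  {s: True, q: False}


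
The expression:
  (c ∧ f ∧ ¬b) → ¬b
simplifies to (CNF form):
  True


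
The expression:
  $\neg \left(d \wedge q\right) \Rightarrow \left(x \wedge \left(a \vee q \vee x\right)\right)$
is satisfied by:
  {x: True, d: True, q: True}
  {x: True, d: True, q: False}
  {x: True, q: True, d: False}
  {x: True, q: False, d: False}
  {d: True, q: True, x: False}


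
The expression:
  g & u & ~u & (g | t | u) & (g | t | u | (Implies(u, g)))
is never true.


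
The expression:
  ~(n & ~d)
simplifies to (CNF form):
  d | ~n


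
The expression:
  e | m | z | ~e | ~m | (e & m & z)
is always true.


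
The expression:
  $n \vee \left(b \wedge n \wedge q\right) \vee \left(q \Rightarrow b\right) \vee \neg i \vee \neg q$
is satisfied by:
  {n: True, b: True, i: False, q: False}
  {n: True, i: False, q: False, b: False}
  {b: True, i: False, q: False, n: False}
  {b: False, i: False, q: False, n: False}
  {n: True, q: True, b: True, i: False}
  {n: True, q: True, b: False, i: False}
  {q: True, b: True, n: False, i: False}
  {q: True, n: False, i: False, b: False}
  {b: True, n: True, i: True, q: False}
  {n: True, i: True, b: False, q: False}
  {b: True, i: True, n: False, q: False}
  {i: True, n: False, q: False, b: False}
  {n: True, q: True, i: True, b: True}
  {n: True, q: True, i: True, b: False}
  {q: True, i: True, b: True, n: False}


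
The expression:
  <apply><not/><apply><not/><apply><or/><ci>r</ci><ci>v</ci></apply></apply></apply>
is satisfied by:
  {r: True, v: True}
  {r: True, v: False}
  {v: True, r: False}


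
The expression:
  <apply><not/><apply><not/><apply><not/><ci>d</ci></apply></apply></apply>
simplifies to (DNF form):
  <apply><not/><ci>d</ci></apply>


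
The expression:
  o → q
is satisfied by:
  {q: True, o: False}
  {o: False, q: False}
  {o: True, q: True}


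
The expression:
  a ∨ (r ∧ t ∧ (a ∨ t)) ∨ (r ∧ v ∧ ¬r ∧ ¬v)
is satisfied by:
  {r: True, a: True, t: True}
  {r: True, a: True, t: False}
  {a: True, t: True, r: False}
  {a: True, t: False, r: False}
  {r: True, t: True, a: False}


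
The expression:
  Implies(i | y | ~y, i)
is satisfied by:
  {i: True}


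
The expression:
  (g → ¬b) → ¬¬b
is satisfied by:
  {b: True}


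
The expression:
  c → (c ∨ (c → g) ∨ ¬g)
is always true.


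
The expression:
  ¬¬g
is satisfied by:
  {g: True}


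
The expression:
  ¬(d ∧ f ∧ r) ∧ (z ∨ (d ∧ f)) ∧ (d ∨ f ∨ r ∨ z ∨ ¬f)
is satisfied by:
  {z: True, r: False, d: False, f: False}
  {z: True, r: True, d: False, f: False}
  {f: True, z: True, r: False, d: False}
  {f: True, z: True, r: True, d: False}
  {d: True, z: True, r: False, f: False}
  {d: True, z: True, r: True, f: False}
  {d: True, z: True, f: True, r: False}
  {f: True, r: False, d: True, z: False}


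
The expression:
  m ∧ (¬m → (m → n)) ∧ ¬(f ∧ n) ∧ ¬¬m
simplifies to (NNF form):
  m ∧ (¬f ∨ ¬n)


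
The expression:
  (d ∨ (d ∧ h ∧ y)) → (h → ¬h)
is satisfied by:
  {h: False, d: False}
  {d: True, h: False}
  {h: True, d: False}


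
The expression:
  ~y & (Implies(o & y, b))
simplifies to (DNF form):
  ~y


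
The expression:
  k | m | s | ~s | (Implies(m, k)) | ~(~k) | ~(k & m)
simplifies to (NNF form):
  True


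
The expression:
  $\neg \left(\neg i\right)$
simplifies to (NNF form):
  $i$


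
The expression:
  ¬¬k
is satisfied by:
  {k: True}


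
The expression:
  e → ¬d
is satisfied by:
  {e: False, d: False}
  {d: True, e: False}
  {e: True, d: False}


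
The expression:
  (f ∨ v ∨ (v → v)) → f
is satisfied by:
  {f: True}


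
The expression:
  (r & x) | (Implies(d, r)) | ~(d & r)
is always true.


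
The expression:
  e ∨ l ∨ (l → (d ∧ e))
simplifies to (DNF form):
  True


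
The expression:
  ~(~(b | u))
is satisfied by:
  {b: True, u: True}
  {b: True, u: False}
  {u: True, b: False}


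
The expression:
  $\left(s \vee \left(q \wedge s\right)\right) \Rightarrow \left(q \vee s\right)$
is always true.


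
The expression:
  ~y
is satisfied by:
  {y: False}


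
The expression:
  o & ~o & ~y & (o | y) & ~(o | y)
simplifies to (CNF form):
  False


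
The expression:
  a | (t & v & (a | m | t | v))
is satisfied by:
  {a: True, t: True, v: True}
  {a: True, t: True, v: False}
  {a: True, v: True, t: False}
  {a: True, v: False, t: False}
  {t: True, v: True, a: False}


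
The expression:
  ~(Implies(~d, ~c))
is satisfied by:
  {c: True, d: False}


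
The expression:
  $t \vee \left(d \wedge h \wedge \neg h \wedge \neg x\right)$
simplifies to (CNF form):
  $t$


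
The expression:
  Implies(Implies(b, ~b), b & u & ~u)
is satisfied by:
  {b: True}


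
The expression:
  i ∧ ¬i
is never true.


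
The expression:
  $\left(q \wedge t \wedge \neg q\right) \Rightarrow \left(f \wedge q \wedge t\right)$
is always true.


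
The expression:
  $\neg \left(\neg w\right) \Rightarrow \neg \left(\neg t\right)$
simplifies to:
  $t \vee \neg w$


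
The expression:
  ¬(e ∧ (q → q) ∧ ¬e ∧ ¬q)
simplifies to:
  True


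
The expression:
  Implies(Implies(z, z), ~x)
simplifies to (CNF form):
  ~x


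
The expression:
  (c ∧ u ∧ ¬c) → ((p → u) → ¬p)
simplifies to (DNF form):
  True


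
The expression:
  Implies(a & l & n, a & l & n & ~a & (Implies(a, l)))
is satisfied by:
  {l: False, n: False, a: False}
  {a: True, l: False, n: False}
  {n: True, l: False, a: False}
  {a: True, n: True, l: False}
  {l: True, a: False, n: False}
  {a: True, l: True, n: False}
  {n: True, l: True, a: False}


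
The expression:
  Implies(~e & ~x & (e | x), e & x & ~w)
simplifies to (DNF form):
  True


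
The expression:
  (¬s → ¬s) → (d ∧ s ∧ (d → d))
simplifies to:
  d ∧ s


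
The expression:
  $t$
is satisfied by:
  {t: True}


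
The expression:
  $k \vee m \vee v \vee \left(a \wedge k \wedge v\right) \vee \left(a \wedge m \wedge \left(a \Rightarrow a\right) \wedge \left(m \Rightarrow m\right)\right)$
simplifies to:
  $k \vee m \vee v$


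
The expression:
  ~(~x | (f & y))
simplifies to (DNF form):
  (x & ~f) | (x & ~y)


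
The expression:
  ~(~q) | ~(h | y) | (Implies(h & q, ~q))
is always true.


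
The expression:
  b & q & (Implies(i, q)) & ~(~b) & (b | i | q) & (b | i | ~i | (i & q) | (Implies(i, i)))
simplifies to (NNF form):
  b & q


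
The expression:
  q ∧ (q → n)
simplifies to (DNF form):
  n ∧ q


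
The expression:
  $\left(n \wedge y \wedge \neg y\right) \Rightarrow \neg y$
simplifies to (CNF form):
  $\text{True}$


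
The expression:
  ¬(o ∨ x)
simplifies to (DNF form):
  ¬o ∧ ¬x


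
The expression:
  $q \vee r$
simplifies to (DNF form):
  $q \vee r$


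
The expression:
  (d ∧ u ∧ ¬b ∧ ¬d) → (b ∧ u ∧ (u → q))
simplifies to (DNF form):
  True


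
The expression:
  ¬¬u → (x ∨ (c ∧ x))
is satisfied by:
  {x: True, u: False}
  {u: False, x: False}
  {u: True, x: True}


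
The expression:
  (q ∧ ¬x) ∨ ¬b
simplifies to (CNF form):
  (q ∨ ¬b) ∧ (¬b ∨ ¬x)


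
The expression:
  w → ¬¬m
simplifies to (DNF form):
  m ∨ ¬w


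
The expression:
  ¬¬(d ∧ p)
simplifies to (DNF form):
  d ∧ p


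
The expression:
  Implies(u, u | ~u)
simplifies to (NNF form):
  True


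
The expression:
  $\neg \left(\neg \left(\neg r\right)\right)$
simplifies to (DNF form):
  $\neg r$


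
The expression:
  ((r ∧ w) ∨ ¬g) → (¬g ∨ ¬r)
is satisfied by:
  {w: False, g: False, r: False}
  {r: True, w: False, g: False}
  {g: True, w: False, r: False}
  {r: True, g: True, w: False}
  {w: True, r: False, g: False}
  {r: True, w: True, g: False}
  {g: True, w: True, r: False}


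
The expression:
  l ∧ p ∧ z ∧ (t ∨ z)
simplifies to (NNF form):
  l ∧ p ∧ z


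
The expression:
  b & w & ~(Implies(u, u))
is never true.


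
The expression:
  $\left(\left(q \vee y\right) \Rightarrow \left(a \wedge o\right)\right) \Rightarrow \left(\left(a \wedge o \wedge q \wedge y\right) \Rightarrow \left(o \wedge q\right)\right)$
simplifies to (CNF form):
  $\text{True}$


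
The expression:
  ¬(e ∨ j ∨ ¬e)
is never true.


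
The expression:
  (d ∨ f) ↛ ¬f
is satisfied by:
  {f: True}


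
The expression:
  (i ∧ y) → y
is always true.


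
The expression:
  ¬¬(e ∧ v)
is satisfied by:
  {e: True, v: True}


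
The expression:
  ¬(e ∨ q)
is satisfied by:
  {q: False, e: False}


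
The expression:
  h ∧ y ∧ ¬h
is never true.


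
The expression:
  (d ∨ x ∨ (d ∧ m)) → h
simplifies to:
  h ∨ (¬d ∧ ¬x)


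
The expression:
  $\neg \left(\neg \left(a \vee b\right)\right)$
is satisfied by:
  {a: True, b: True}
  {a: True, b: False}
  {b: True, a: False}


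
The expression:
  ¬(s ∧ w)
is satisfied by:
  {s: False, w: False}
  {w: True, s: False}
  {s: True, w: False}


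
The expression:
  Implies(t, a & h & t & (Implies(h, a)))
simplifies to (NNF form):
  ~t | (a & h)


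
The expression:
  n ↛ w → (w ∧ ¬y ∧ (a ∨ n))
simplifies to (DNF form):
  w ∨ ¬n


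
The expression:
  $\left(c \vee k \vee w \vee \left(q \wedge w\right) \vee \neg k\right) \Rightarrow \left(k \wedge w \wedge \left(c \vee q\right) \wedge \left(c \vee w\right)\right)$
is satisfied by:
  {k: True, w: True, q: True, c: True}
  {k: True, w: True, q: True, c: False}
  {k: True, w: True, c: True, q: False}


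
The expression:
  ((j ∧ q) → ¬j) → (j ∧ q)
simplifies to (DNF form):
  j ∧ q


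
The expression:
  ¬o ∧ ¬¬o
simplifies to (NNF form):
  False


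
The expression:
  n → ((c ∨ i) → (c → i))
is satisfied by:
  {i: True, c: False, n: False}
  {c: False, n: False, i: False}
  {i: True, n: True, c: False}
  {n: True, c: False, i: False}
  {i: True, c: True, n: False}
  {c: True, i: False, n: False}
  {i: True, n: True, c: True}


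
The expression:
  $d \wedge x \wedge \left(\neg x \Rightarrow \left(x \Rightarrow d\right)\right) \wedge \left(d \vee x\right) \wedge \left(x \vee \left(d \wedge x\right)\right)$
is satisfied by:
  {d: True, x: True}


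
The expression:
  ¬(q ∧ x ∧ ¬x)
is always true.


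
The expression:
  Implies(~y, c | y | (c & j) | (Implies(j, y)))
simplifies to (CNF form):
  c | y | ~j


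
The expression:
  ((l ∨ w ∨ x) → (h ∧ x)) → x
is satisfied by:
  {x: True, l: True, w: True}
  {x: True, l: True, w: False}
  {x: True, w: True, l: False}
  {x: True, w: False, l: False}
  {l: True, w: True, x: False}
  {l: True, w: False, x: False}
  {w: True, l: False, x: False}


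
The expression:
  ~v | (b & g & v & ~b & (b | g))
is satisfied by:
  {v: False}


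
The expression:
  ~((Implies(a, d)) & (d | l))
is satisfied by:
  {a: True, d: False, l: False}
  {d: False, l: False, a: False}
  {a: True, l: True, d: False}


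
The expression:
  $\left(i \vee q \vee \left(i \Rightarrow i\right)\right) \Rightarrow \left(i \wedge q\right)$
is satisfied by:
  {i: True, q: True}


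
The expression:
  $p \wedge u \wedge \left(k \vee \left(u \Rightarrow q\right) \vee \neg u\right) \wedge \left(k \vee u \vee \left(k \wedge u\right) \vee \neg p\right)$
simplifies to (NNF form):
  $p \wedge u \wedge \left(k \vee q\right)$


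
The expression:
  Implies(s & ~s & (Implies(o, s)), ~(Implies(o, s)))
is always true.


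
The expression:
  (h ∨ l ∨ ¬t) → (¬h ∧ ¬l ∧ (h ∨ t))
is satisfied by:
  {t: True, h: False, l: False}


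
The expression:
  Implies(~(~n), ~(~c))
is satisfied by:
  {c: True, n: False}
  {n: False, c: False}
  {n: True, c: True}


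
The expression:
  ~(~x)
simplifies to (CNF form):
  x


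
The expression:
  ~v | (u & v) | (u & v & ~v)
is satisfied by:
  {u: True, v: False}
  {v: False, u: False}
  {v: True, u: True}


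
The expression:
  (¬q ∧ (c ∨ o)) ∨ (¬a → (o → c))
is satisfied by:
  {a: True, c: True, q: False, o: False}
  {a: True, c: False, q: False, o: False}
  {c: True, a: False, q: False, o: False}
  {a: False, c: False, q: False, o: False}
  {o: True, a: True, c: True, q: False}
  {o: True, a: True, c: False, q: False}
  {o: True, c: True, a: False, q: False}
  {o: True, c: False, a: False, q: False}
  {a: True, q: True, c: True, o: False}
  {a: True, q: True, c: False, o: False}
  {q: True, c: True, a: False, o: False}
  {q: True, a: False, c: False, o: False}
  {o: True, q: True, a: True, c: True}
  {o: True, q: True, a: True, c: False}
  {o: True, q: True, c: True, a: False}


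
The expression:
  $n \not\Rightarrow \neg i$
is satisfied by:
  {i: True, n: True}


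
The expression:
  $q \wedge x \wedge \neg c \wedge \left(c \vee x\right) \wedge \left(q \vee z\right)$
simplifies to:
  $q \wedge x \wedge \neg c$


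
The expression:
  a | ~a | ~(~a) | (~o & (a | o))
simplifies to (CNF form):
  True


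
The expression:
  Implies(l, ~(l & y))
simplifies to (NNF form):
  ~l | ~y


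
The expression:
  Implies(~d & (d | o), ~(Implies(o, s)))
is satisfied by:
  {d: True, s: False, o: False}
  {s: False, o: False, d: False}
  {d: True, o: True, s: False}
  {o: True, s: False, d: False}
  {d: True, s: True, o: False}
  {s: True, d: False, o: False}
  {d: True, o: True, s: True}


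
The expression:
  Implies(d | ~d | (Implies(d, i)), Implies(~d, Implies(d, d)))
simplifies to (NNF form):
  True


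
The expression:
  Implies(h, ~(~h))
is always true.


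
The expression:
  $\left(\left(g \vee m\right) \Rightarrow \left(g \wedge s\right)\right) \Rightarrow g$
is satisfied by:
  {m: True, g: True}
  {m: True, g: False}
  {g: True, m: False}


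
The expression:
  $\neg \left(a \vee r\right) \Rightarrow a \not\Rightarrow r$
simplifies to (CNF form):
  $a \vee r$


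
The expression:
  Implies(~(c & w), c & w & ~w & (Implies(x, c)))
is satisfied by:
  {c: True, w: True}


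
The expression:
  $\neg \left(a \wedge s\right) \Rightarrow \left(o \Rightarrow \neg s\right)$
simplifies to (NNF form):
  $a \vee \neg o \vee \neg s$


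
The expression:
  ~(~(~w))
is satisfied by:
  {w: False}


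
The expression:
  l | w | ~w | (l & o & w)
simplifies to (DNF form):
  True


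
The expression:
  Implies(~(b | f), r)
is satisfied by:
  {r: True, b: True, f: True}
  {r: True, b: True, f: False}
  {r: True, f: True, b: False}
  {r: True, f: False, b: False}
  {b: True, f: True, r: False}
  {b: True, f: False, r: False}
  {f: True, b: False, r: False}


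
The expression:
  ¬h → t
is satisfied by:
  {t: True, h: True}
  {t: True, h: False}
  {h: True, t: False}


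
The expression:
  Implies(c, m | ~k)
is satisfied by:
  {m: True, k: False, c: False}
  {k: False, c: False, m: False}
  {c: True, m: True, k: False}
  {c: True, k: False, m: False}
  {m: True, k: True, c: False}
  {k: True, m: False, c: False}
  {c: True, k: True, m: True}


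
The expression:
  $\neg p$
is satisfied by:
  {p: False}


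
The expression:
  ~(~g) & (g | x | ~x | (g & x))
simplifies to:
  g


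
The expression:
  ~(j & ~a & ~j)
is always true.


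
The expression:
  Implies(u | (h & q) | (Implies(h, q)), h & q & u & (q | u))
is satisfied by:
  {h: True, u: False, q: False}
  {q: True, u: True, h: True}


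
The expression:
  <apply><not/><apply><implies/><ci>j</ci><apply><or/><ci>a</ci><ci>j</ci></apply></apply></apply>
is never true.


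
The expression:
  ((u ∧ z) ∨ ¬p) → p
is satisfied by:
  {p: True}


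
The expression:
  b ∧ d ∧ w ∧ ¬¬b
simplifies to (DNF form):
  b ∧ d ∧ w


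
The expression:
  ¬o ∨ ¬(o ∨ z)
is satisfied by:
  {o: False}


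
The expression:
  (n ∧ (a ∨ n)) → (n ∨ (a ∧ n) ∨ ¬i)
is always true.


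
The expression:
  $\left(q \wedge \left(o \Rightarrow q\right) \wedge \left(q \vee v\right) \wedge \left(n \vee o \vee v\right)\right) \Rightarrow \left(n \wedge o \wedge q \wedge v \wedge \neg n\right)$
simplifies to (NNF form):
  $\left(\neg n \wedge \neg o \wedge \neg v\right) \vee \neg q$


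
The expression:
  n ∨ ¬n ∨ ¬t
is always true.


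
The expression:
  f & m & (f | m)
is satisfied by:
  {m: True, f: True}


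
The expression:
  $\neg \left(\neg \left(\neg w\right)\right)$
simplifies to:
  $\neg w$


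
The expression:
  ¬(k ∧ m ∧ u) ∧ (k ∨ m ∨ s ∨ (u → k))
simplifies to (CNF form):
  (k ∨ ¬k ∨ ¬u) ∧ (¬k ∨ ¬m ∨ ¬u) ∧ (k ∨ m ∨ s ∨ ¬u) ∧ (k ∨ m ∨ ¬k ∨ ¬u) ∧ (k ∨ s ∨ ¬k ∨ ¬u) ∧ (m ∨ s ∨ ¬m ∨ ¬u) ∧ (m ∨ ¬k ∨ ¬m ∨ ¬u) ∧ (s ∨ ¬k ∨ ¬m ∨ ¬u)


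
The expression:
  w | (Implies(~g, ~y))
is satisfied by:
  {g: True, w: True, y: False}
  {g: True, w: False, y: False}
  {w: True, g: False, y: False}
  {g: False, w: False, y: False}
  {y: True, g: True, w: True}
  {y: True, g: True, w: False}
  {y: True, w: True, g: False}


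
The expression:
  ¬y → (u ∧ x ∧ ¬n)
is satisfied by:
  {y: True, u: True, x: True, n: False}
  {y: True, u: True, x: False, n: False}
  {y: True, x: True, u: False, n: False}
  {y: True, x: False, u: False, n: False}
  {y: True, n: True, u: True, x: True}
  {y: True, n: True, u: True, x: False}
  {y: True, n: True, u: False, x: True}
  {y: True, n: True, u: False, x: False}
  {u: True, x: True, y: False, n: False}


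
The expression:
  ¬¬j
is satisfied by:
  {j: True}


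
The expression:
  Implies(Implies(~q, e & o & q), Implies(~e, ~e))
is always true.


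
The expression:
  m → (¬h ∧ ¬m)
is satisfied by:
  {m: False}


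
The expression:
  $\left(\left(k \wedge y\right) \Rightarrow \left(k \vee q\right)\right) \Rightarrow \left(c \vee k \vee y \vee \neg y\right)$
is always true.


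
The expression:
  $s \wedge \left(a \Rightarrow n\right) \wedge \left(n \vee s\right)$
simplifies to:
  $s \wedge \left(n \vee \neg a\right)$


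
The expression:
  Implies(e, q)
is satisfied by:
  {q: True, e: False}
  {e: False, q: False}
  {e: True, q: True}


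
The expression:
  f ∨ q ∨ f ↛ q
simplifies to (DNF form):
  f ∨ q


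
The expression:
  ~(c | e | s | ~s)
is never true.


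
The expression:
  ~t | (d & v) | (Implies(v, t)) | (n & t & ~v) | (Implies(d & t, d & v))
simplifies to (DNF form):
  True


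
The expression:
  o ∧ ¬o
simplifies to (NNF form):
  False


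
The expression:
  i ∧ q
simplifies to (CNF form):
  i ∧ q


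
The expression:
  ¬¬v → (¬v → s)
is always true.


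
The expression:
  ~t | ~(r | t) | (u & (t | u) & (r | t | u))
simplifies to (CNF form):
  u | ~t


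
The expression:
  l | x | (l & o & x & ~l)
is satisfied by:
  {x: True, l: True}
  {x: True, l: False}
  {l: True, x: False}


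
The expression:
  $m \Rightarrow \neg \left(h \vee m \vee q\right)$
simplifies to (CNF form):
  $\neg m$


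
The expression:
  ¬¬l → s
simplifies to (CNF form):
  s ∨ ¬l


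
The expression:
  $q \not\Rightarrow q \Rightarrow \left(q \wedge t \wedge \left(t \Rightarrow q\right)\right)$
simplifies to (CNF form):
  $\text{True}$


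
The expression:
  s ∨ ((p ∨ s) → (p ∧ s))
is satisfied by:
  {s: True, p: False}
  {p: False, s: False}
  {p: True, s: True}


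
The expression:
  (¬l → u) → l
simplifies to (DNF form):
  l ∨ ¬u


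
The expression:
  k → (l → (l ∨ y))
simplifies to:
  True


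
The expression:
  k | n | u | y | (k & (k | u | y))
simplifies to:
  k | n | u | y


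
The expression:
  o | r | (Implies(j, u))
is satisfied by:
  {r: True, o: True, u: True, j: False}
  {r: True, o: True, u: False, j: False}
  {r: True, u: True, o: False, j: False}
  {r: True, u: False, o: False, j: False}
  {o: True, u: True, r: False, j: False}
  {o: True, r: False, u: False, j: False}
  {o: False, u: True, r: False, j: False}
  {o: False, r: False, u: False, j: False}
  {r: True, j: True, o: True, u: True}
  {r: True, j: True, o: True, u: False}
  {r: True, j: True, u: True, o: False}
  {r: True, j: True, u: False, o: False}
  {j: True, o: True, u: True, r: False}
  {j: True, o: True, u: False, r: False}
  {j: True, u: True, o: False, r: False}


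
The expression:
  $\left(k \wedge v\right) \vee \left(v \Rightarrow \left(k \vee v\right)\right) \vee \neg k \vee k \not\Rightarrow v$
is always true.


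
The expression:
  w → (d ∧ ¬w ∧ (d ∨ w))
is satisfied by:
  {w: False}


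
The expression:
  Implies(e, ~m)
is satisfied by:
  {m: False, e: False}
  {e: True, m: False}
  {m: True, e: False}


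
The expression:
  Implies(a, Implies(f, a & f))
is always true.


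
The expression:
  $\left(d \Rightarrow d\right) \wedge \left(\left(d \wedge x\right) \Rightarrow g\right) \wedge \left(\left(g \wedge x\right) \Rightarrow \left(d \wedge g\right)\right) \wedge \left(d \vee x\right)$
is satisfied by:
  {g: True, d: True, x: False}
  {d: True, x: False, g: False}
  {x: True, g: True, d: True}
  {x: True, d: False, g: False}


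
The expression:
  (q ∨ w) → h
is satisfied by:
  {h: True, q: False, w: False}
  {h: True, w: True, q: False}
  {h: True, q: True, w: False}
  {h: True, w: True, q: True}
  {w: False, q: False, h: False}


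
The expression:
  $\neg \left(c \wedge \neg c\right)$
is always true.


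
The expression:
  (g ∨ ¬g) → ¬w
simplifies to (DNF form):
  ¬w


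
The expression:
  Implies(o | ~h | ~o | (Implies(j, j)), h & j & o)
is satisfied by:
  {h: True, j: True, o: True}


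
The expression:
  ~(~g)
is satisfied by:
  {g: True}


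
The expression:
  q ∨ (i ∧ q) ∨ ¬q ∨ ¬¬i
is always true.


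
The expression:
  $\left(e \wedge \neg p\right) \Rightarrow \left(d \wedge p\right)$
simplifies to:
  $p \vee \neg e$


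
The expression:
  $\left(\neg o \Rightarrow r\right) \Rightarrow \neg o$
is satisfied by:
  {o: False}


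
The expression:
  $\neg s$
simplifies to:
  $\neg s$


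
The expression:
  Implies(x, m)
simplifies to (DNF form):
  m | ~x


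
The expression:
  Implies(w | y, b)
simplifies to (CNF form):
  (b | ~w) & (b | ~y)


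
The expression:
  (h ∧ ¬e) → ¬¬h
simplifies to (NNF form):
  True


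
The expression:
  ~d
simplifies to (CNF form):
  ~d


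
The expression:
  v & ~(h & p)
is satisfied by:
  {v: True, p: False, h: False}
  {h: True, v: True, p: False}
  {p: True, v: True, h: False}


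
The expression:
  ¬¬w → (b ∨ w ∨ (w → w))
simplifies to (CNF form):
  True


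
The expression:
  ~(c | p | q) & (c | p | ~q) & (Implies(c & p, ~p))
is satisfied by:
  {q: False, p: False, c: False}


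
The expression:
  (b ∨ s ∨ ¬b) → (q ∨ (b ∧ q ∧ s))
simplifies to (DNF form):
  q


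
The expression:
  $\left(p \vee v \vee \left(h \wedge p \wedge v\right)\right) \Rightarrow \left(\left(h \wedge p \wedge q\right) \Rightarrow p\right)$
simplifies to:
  $\text{True}$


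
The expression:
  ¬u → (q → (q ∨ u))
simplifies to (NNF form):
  True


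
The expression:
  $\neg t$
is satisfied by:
  {t: False}


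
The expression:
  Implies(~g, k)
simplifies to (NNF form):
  g | k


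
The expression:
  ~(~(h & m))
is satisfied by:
  {h: True, m: True}


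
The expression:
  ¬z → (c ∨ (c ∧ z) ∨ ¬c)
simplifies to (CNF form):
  True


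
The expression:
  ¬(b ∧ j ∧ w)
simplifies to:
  ¬b ∨ ¬j ∨ ¬w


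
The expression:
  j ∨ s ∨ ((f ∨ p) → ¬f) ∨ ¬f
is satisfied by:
  {s: True, j: True, f: False}
  {s: True, j: False, f: False}
  {j: True, s: False, f: False}
  {s: False, j: False, f: False}
  {f: True, s: True, j: True}
  {f: True, s: True, j: False}
  {f: True, j: True, s: False}


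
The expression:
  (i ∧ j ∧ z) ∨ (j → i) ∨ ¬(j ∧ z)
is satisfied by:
  {i: True, z: False, j: False}
  {z: False, j: False, i: False}
  {i: True, j: True, z: False}
  {j: True, z: False, i: False}
  {i: True, z: True, j: False}
  {z: True, i: False, j: False}
  {i: True, j: True, z: True}


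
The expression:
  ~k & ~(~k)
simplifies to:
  False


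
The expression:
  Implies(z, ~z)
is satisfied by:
  {z: False}


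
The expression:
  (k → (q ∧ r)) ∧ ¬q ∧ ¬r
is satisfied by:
  {q: False, r: False, k: False}


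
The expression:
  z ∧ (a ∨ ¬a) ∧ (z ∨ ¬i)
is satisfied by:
  {z: True}


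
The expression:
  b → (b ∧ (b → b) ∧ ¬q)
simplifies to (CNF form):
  ¬b ∨ ¬q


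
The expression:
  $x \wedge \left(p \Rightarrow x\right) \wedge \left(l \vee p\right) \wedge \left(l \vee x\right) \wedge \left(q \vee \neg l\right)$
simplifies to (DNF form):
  $\left(l \wedge q \wedge x\right) \vee \left(l \wedge x \wedge \neg l\right) \vee \left(p \wedge q \wedge x\right) \vee \left(p \wedge x \wedge \neg l\right)$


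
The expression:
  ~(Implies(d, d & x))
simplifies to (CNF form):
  d & ~x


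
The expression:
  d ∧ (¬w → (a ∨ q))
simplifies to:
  d ∧ (a ∨ q ∨ w)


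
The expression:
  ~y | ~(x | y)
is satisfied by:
  {y: False}


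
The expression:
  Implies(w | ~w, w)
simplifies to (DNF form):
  w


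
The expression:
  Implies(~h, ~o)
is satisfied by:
  {h: True, o: False}
  {o: False, h: False}
  {o: True, h: True}


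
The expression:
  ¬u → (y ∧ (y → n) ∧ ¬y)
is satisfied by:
  {u: True}


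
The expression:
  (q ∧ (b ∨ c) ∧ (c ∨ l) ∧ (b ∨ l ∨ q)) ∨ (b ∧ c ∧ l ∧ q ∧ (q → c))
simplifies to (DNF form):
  (c ∧ q) ∨ (b ∧ c ∧ q) ∨ (b ∧ l ∧ q) ∨ (c ∧ l ∧ q)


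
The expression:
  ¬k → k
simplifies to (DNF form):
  k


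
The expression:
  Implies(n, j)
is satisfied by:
  {j: True, n: False}
  {n: False, j: False}
  {n: True, j: True}


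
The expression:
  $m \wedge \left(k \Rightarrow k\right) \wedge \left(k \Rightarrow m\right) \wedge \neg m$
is never true.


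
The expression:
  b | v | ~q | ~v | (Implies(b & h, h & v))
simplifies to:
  True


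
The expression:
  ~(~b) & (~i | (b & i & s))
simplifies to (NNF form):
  b & (s | ~i)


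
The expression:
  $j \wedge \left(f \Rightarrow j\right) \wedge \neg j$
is never true.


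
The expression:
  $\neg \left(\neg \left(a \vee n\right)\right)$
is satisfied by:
  {n: True, a: True}
  {n: True, a: False}
  {a: True, n: False}


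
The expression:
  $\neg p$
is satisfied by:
  {p: False}


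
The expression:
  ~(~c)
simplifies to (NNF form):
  c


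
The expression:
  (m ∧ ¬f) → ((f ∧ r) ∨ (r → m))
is always true.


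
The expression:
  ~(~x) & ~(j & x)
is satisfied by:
  {x: True, j: False}


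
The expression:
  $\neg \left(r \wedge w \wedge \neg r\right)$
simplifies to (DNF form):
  $\text{True}$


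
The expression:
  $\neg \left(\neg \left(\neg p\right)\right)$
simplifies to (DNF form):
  $\neg p$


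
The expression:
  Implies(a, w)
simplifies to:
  w | ~a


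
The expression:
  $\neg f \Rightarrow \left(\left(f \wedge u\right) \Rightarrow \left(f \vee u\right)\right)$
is always true.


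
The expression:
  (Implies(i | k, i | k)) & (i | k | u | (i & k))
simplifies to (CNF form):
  i | k | u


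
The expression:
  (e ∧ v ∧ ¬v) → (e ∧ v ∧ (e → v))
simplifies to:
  True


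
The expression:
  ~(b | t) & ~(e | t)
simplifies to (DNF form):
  ~b & ~e & ~t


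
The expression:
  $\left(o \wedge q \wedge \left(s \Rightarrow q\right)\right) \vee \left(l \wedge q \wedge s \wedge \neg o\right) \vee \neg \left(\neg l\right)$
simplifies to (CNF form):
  $\left(l \vee o\right) \wedge \left(l \vee q\right)$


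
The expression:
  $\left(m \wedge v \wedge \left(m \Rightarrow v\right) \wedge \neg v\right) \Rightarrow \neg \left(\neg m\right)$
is always true.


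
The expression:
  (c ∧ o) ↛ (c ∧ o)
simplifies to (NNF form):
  False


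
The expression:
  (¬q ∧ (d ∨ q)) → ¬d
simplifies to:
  q ∨ ¬d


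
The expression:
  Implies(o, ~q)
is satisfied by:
  {o: False, q: False}
  {q: True, o: False}
  {o: True, q: False}


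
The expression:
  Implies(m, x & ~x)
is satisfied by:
  {m: False}


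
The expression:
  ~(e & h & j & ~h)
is always true.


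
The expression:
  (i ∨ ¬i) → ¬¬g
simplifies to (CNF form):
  g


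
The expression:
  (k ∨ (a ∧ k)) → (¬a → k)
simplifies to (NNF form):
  True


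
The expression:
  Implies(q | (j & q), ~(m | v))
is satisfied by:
  {v: False, q: False, m: False}
  {m: True, v: False, q: False}
  {v: True, m: False, q: False}
  {m: True, v: True, q: False}
  {q: True, m: False, v: False}


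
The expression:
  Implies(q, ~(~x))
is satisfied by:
  {x: True, q: False}
  {q: False, x: False}
  {q: True, x: True}


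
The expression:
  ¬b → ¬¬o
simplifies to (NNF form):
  b ∨ o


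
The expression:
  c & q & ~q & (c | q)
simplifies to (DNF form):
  False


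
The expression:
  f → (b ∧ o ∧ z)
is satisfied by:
  {o: True, b: True, z: True, f: False}
  {o: True, b: True, z: False, f: False}
  {o: True, z: True, b: False, f: False}
  {o: True, z: False, b: False, f: False}
  {b: True, z: True, o: False, f: False}
  {b: True, z: False, o: False, f: False}
  {z: True, o: False, b: False, f: False}
  {z: False, o: False, b: False, f: False}
  {f: True, o: True, b: True, z: True}


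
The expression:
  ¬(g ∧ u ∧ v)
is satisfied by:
  {g: False, v: False, u: False}
  {u: True, g: False, v: False}
  {v: True, g: False, u: False}
  {u: True, v: True, g: False}
  {g: True, u: False, v: False}
  {u: True, g: True, v: False}
  {v: True, g: True, u: False}


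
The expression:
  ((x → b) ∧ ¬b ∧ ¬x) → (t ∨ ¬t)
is always true.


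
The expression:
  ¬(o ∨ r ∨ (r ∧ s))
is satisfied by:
  {o: False, r: False}


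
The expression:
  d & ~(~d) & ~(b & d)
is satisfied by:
  {d: True, b: False}


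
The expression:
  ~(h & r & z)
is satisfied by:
  {h: False, z: False, r: False}
  {r: True, h: False, z: False}
  {z: True, h: False, r: False}
  {r: True, z: True, h: False}
  {h: True, r: False, z: False}
  {r: True, h: True, z: False}
  {z: True, h: True, r: False}


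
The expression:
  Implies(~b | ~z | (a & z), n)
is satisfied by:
  {n: True, z: True, b: True, a: False}
  {n: True, z: True, a: False, b: False}
  {n: True, b: True, a: False, z: False}
  {n: True, a: False, b: False, z: False}
  {n: True, z: True, a: True, b: True}
  {n: True, z: True, a: True, b: False}
  {n: True, a: True, b: True, z: False}
  {n: True, a: True, b: False, z: False}
  {z: True, b: True, a: False, n: False}


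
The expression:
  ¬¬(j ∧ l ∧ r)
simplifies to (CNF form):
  j ∧ l ∧ r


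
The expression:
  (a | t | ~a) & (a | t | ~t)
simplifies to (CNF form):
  True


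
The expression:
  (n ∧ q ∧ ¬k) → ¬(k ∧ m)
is always true.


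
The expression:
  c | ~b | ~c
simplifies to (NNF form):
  True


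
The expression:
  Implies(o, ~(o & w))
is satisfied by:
  {w: False, o: False}
  {o: True, w: False}
  {w: True, o: False}


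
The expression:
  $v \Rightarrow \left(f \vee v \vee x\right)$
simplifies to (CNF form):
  $\text{True}$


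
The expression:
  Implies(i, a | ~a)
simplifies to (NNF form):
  True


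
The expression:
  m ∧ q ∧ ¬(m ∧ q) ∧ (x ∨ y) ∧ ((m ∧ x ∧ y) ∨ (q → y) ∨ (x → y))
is never true.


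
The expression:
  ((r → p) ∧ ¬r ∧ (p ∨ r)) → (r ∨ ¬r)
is always true.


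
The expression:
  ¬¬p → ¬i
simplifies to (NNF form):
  ¬i ∨ ¬p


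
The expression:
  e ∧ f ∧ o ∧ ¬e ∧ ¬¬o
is never true.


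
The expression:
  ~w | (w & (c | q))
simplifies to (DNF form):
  c | q | ~w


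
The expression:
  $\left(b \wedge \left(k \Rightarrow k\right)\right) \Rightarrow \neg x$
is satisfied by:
  {x: False, b: False}
  {b: True, x: False}
  {x: True, b: False}


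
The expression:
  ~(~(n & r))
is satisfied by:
  {r: True, n: True}


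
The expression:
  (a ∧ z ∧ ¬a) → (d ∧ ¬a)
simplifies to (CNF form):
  True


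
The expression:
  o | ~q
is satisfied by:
  {o: True, q: False}
  {q: False, o: False}
  {q: True, o: True}


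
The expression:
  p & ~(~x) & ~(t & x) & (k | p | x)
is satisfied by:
  {p: True, x: True, t: False}


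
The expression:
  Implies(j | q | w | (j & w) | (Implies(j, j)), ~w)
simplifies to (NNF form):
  ~w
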